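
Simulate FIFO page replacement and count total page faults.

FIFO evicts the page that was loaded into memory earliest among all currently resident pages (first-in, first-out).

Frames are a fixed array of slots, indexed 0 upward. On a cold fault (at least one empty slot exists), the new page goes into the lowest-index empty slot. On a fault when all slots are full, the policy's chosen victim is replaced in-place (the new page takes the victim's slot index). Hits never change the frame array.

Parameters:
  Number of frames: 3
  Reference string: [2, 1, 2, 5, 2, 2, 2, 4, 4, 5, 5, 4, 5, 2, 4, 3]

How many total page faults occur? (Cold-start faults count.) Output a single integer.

Step 0: ref 2 → FAULT, frames=[2,-,-]
Step 1: ref 1 → FAULT, frames=[2,1,-]
Step 2: ref 2 → HIT, frames=[2,1,-]
Step 3: ref 5 → FAULT, frames=[2,1,5]
Step 4: ref 2 → HIT, frames=[2,1,5]
Step 5: ref 2 → HIT, frames=[2,1,5]
Step 6: ref 2 → HIT, frames=[2,1,5]
Step 7: ref 4 → FAULT (evict 2), frames=[4,1,5]
Step 8: ref 4 → HIT, frames=[4,1,5]
Step 9: ref 5 → HIT, frames=[4,1,5]
Step 10: ref 5 → HIT, frames=[4,1,5]
Step 11: ref 4 → HIT, frames=[4,1,5]
Step 12: ref 5 → HIT, frames=[4,1,5]
Step 13: ref 2 → FAULT (evict 1), frames=[4,2,5]
Step 14: ref 4 → HIT, frames=[4,2,5]
Step 15: ref 3 → FAULT (evict 5), frames=[4,2,3]
Total faults: 6

Answer: 6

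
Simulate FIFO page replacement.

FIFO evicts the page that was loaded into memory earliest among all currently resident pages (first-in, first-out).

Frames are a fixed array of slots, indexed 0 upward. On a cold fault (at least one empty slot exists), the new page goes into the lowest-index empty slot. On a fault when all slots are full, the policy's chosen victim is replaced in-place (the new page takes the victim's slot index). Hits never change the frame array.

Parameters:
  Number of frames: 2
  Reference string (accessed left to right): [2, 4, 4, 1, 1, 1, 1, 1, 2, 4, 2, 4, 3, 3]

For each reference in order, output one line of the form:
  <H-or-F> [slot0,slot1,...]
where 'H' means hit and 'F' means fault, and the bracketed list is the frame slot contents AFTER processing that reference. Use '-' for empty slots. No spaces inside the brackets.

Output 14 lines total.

F [2,-]
F [2,4]
H [2,4]
F [1,4]
H [1,4]
H [1,4]
H [1,4]
H [1,4]
F [1,2]
F [4,2]
H [4,2]
H [4,2]
F [4,3]
H [4,3]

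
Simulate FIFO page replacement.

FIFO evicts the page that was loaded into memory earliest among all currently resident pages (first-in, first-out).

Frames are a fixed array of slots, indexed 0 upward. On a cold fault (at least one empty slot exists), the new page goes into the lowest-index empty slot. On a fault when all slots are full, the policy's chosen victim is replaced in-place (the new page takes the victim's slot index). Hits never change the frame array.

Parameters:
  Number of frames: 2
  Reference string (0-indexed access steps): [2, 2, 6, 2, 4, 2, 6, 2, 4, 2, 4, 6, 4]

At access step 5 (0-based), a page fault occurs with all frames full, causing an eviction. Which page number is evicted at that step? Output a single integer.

Answer: 6

Derivation:
Step 0: ref 2 -> FAULT, frames=[2,-]
Step 1: ref 2 -> HIT, frames=[2,-]
Step 2: ref 6 -> FAULT, frames=[2,6]
Step 3: ref 2 -> HIT, frames=[2,6]
Step 4: ref 4 -> FAULT, evict 2, frames=[4,6]
Step 5: ref 2 -> FAULT, evict 6, frames=[4,2]
At step 5: evicted page 6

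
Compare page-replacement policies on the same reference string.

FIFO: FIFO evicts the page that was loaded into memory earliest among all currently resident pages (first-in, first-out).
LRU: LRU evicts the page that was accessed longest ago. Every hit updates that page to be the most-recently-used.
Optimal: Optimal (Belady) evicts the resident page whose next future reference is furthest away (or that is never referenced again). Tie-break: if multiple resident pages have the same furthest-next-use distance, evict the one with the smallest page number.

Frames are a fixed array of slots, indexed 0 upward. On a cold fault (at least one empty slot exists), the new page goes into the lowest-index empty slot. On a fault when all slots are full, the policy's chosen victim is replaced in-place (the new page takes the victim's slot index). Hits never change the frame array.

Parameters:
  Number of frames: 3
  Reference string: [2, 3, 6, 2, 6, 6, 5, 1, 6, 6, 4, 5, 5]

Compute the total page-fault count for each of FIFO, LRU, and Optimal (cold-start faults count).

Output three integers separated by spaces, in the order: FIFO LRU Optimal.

Answer: 6 7 6

Derivation:
--- FIFO ---
  step 0: ref 2 -> FAULT, frames=[2,-,-] (faults so far: 1)
  step 1: ref 3 -> FAULT, frames=[2,3,-] (faults so far: 2)
  step 2: ref 6 -> FAULT, frames=[2,3,6] (faults so far: 3)
  step 3: ref 2 -> HIT, frames=[2,3,6] (faults so far: 3)
  step 4: ref 6 -> HIT, frames=[2,3,6] (faults so far: 3)
  step 5: ref 6 -> HIT, frames=[2,3,6] (faults so far: 3)
  step 6: ref 5 -> FAULT, evict 2, frames=[5,3,6] (faults so far: 4)
  step 7: ref 1 -> FAULT, evict 3, frames=[5,1,6] (faults so far: 5)
  step 8: ref 6 -> HIT, frames=[5,1,6] (faults so far: 5)
  step 9: ref 6 -> HIT, frames=[5,1,6] (faults so far: 5)
  step 10: ref 4 -> FAULT, evict 6, frames=[5,1,4] (faults so far: 6)
  step 11: ref 5 -> HIT, frames=[5,1,4] (faults so far: 6)
  step 12: ref 5 -> HIT, frames=[5,1,4] (faults so far: 6)
  FIFO total faults: 6
--- LRU ---
  step 0: ref 2 -> FAULT, frames=[2,-,-] (faults so far: 1)
  step 1: ref 3 -> FAULT, frames=[2,3,-] (faults so far: 2)
  step 2: ref 6 -> FAULT, frames=[2,3,6] (faults so far: 3)
  step 3: ref 2 -> HIT, frames=[2,3,6] (faults so far: 3)
  step 4: ref 6 -> HIT, frames=[2,3,6] (faults so far: 3)
  step 5: ref 6 -> HIT, frames=[2,3,6] (faults so far: 3)
  step 6: ref 5 -> FAULT, evict 3, frames=[2,5,6] (faults so far: 4)
  step 7: ref 1 -> FAULT, evict 2, frames=[1,5,6] (faults so far: 5)
  step 8: ref 6 -> HIT, frames=[1,5,6] (faults so far: 5)
  step 9: ref 6 -> HIT, frames=[1,5,6] (faults so far: 5)
  step 10: ref 4 -> FAULT, evict 5, frames=[1,4,6] (faults so far: 6)
  step 11: ref 5 -> FAULT, evict 1, frames=[5,4,6] (faults so far: 7)
  step 12: ref 5 -> HIT, frames=[5,4,6] (faults so far: 7)
  LRU total faults: 7
--- Optimal ---
  step 0: ref 2 -> FAULT, frames=[2,-,-] (faults so far: 1)
  step 1: ref 3 -> FAULT, frames=[2,3,-] (faults so far: 2)
  step 2: ref 6 -> FAULT, frames=[2,3,6] (faults so far: 3)
  step 3: ref 2 -> HIT, frames=[2,3,6] (faults so far: 3)
  step 4: ref 6 -> HIT, frames=[2,3,6] (faults so far: 3)
  step 5: ref 6 -> HIT, frames=[2,3,6] (faults so far: 3)
  step 6: ref 5 -> FAULT, evict 2, frames=[5,3,6] (faults so far: 4)
  step 7: ref 1 -> FAULT, evict 3, frames=[5,1,6] (faults so far: 5)
  step 8: ref 6 -> HIT, frames=[5,1,6] (faults so far: 5)
  step 9: ref 6 -> HIT, frames=[5,1,6] (faults so far: 5)
  step 10: ref 4 -> FAULT, evict 1, frames=[5,4,6] (faults so far: 6)
  step 11: ref 5 -> HIT, frames=[5,4,6] (faults so far: 6)
  step 12: ref 5 -> HIT, frames=[5,4,6] (faults so far: 6)
  Optimal total faults: 6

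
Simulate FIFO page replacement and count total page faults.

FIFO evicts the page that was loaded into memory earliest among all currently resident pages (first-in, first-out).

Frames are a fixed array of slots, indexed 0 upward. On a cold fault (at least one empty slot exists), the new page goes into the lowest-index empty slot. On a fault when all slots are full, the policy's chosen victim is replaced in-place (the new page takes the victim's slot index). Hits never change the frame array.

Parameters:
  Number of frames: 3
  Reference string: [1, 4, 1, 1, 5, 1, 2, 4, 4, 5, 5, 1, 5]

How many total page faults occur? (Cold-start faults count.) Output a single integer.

Answer: 5

Derivation:
Step 0: ref 1 → FAULT, frames=[1,-,-]
Step 1: ref 4 → FAULT, frames=[1,4,-]
Step 2: ref 1 → HIT, frames=[1,4,-]
Step 3: ref 1 → HIT, frames=[1,4,-]
Step 4: ref 5 → FAULT, frames=[1,4,5]
Step 5: ref 1 → HIT, frames=[1,4,5]
Step 6: ref 2 → FAULT (evict 1), frames=[2,4,5]
Step 7: ref 4 → HIT, frames=[2,4,5]
Step 8: ref 4 → HIT, frames=[2,4,5]
Step 9: ref 5 → HIT, frames=[2,4,5]
Step 10: ref 5 → HIT, frames=[2,4,5]
Step 11: ref 1 → FAULT (evict 4), frames=[2,1,5]
Step 12: ref 5 → HIT, frames=[2,1,5]
Total faults: 5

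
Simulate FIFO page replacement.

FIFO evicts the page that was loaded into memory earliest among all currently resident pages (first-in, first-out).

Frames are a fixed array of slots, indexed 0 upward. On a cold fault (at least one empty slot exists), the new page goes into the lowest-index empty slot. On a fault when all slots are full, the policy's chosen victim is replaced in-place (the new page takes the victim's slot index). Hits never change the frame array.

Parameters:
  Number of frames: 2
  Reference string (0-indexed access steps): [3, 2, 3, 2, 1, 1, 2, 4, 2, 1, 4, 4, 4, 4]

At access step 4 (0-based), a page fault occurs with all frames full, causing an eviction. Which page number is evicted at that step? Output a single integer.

Answer: 3

Derivation:
Step 0: ref 3 -> FAULT, frames=[3,-]
Step 1: ref 2 -> FAULT, frames=[3,2]
Step 2: ref 3 -> HIT, frames=[3,2]
Step 3: ref 2 -> HIT, frames=[3,2]
Step 4: ref 1 -> FAULT, evict 3, frames=[1,2]
At step 4: evicted page 3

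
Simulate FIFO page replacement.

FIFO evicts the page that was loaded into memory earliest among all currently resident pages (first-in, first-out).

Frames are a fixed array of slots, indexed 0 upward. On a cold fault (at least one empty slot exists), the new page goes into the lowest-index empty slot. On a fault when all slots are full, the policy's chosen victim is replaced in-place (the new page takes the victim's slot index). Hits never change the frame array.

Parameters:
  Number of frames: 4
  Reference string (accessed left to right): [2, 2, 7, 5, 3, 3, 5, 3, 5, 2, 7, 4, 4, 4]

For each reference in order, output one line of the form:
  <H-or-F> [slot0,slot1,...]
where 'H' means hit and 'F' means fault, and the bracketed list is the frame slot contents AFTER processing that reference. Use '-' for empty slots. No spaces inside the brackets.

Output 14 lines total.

F [2,-,-,-]
H [2,-,-,-]
F [2,7,-,-]
F [2,7,5,-]
F [2,7,5,3]
H [2,7,5,3]
H [2,7,5,3]
H [2,7,5,3]
H [2,7,5,3]
H [2,7,5,3]
H [2,7,5,3]
F [4,7,5,3]
H [4,7,5,3]
H [4,7,5,3]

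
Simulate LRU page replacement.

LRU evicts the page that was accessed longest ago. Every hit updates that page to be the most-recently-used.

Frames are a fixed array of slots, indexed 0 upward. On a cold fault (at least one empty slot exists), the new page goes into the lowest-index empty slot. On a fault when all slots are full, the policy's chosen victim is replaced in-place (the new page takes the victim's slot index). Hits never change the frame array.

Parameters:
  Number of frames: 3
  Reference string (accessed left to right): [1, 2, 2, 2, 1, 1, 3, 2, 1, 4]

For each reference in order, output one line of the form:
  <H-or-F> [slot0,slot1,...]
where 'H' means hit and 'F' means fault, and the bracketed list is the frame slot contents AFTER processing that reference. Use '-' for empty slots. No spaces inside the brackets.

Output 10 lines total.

F [1,-,-]
F [1,2,-]
H [1,2,-]
H [1,2,-]
H [1,2,-]
H [1,2,-]
F [1,2,3]
H [1,2,3]
H [1,2,3]
F [1,2,4]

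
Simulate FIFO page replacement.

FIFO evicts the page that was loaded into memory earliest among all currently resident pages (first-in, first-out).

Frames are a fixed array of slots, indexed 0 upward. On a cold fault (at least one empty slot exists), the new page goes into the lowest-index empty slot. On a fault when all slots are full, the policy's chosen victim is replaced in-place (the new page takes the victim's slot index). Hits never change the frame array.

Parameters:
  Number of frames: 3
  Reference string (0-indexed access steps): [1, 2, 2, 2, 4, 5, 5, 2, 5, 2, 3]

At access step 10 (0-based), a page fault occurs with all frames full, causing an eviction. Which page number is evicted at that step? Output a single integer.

Answer: 2

Derivation:
Step 0: ref 1 -> FAULT, frames=[1,-,-]
Step 1: ref 2 -> FAULT, frames=[1,2,-]
Step 2: ref 2 -> HIT, frames=[1,2,-]
Step 3: ref 2 -> HIT, frames=[1,2,-]
Step 4: ref 4 -> FAULT, frames=[1,2,4]
Step 5: ref 5 -> FAULT, evict 1, frames=[5,2,4]
Step 6: ref 5 -> HIT, frames=[5,2,4]
Step 7: ref 2 -> HIT, frames=[5,2,4]
Step 8: ref 5 -> HIT, frames=[5,2,4]
Step 9: ref 2 -> HIT, frames=[5,2,4]
Step 10: ref 3 -> FAULT, evict 2, frames=[5,3,4]
At step 10: evicted page 2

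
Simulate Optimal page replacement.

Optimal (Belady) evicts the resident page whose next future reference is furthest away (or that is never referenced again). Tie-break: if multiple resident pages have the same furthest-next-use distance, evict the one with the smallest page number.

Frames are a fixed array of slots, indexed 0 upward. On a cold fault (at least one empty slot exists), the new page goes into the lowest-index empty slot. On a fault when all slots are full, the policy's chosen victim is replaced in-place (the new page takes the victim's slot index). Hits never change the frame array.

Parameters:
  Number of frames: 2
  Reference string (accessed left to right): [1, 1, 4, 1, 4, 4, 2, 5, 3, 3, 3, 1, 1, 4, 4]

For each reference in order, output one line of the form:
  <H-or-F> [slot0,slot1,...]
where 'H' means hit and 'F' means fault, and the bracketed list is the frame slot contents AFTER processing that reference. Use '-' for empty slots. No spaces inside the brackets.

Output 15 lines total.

F [1,-]
H [1,-]
F [1,4]
H [1,4]
H [1,4]
H [1,4]
F [1,2]
F [1,5]
F [1,3]
H [1,3]
H [1,3]
H [1,3]
H [1,3]
F [4,3]
H [4,3]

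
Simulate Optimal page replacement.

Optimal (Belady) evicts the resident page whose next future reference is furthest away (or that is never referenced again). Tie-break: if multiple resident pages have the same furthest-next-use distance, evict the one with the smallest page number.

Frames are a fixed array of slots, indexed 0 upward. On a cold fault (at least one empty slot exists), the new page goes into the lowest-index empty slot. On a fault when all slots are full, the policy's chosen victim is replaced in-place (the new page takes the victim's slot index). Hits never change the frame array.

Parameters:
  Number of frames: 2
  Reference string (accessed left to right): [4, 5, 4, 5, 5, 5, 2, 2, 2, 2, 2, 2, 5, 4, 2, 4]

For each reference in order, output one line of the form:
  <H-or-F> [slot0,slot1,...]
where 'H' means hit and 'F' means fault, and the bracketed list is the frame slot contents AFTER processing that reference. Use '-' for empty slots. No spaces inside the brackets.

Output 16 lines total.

F [4,-]
F [4,5]
H [4,5]
H [4,5]
H [4,5]
H [4,5]
F [2,5]
H [2,5]
H [2,5]
H [2,5]
H [2,5]
H [2,5]
H [2,5]
F [2,4]
H [2,4]
H [2,4]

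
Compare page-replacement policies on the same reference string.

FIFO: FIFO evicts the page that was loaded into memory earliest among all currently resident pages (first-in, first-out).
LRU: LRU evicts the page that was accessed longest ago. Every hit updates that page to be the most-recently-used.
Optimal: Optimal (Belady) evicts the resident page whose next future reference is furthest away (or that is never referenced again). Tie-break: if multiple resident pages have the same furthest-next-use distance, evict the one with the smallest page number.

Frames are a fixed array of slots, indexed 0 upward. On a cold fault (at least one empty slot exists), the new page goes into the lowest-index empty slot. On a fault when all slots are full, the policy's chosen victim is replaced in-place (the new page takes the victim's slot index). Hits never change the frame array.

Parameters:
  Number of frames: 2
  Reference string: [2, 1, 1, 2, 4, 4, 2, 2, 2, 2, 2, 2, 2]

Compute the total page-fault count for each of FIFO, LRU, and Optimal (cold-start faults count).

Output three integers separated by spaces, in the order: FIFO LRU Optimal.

Answer: 4 3 3

Derivation:
--- FIFO ---
  step 0: ref 2 -> FAULT, frames=[2,-] (faults so far: 1)
  step 1: ref 1 -> FAULT, frames=[2,1] (faults so far: 2)
  step 2: ref 1 -> HIT, frames=[2,1] (faults so far: 2)
  step 3: ref 2 -> HIT, frames=[2,1] (faults so far: 2)
  step 4: ref 4 -> FAULT, evict 2, frames=[4,1] (faults so far: 3)
  step 5: ref 4 -> HIT, frames=[4,1] (faults so far: 3)
  step 6: ref 2 -> FAULT, evict 1, frames=[4,2] (faults so far: 4)
  step 7: ref 2 -> HIT, frames=[4,2] (faults so far: 4)
  step 8: ref 2 -> HIT, frames=[4,2] (faults so far: 4)
  step 9: ref 2 -> HIT, frames=[4,2] (faults so far: 4)
  step 10: ref 2 -> HIT, frames=[4,2] (faults so far: 4)
  step 11: ref 2 -> HIT, frames=[4,2] (faults so far: 4)
  step 12: ref 2 -> HIT, frames=[4,2] (faults so far: 4)
  FIFO total faults: 4
--- LRU ---
  step 0: ref 2 -> FAULT, frames=[2,-] (faults so far: 1)
  step 1: ref 1 -> FAULT, frames=[2,1] (faults so far: 2)
  step 2: ref 1 -> HIT, frames=[2,1] (faults so far: 2)
  step 3: ref 2 -> HIT, frames=[2,1] (faults so far: 2)
  step 4: ref 4 -> FAULT, evict 1, frames=[2,4] (faults so far: 3)
  step 5: ref 4 -> HIT, frames=[2,4] (faults so far: 3)
  step 6: ref 2 -> HIT, frames=[2,4] (faults so far: 3)
  step 7: ref 2 -> HIT, frames=[2,4] (faults so far: 3)
  step 8: ref 2 -> HIT, frames=[2,4] (faults so far: 3)
  step 9: ref 2 -> HIT, frames=[2,4] (faults so far: 3)
  step 10: ref 2 -> HIT, frames=[2,4] (faults so far: 3)
  step 11: ref 2 -> HIT, frames=[2,4] (faults so far: 3)
  step 12: ref 2 -> HIT, frames=[2,4] (faults so far: 3)
  LRU total faults: 3
--- Optimal ---
  step 0: ref 2 -> FAULT, frames=[2,-] (faults so far: 1)
  step 1: ref 1 -> FAULT, frames=[2,1] (faults so far: 2)
  step 2: ref 1 -> HIT, frames=[2,1] (faults so far: 2)
  step 3: ref 2 -> HIT, frames=[2,1] (faults so far: 2)
  step 4: ref 4 -> FAULT, evict 1, frames=[2,4] (faults so far: 3)
  step 5: ref 4 -> HIT, frames=[2,4] (faults so far: 3)
  step 6: ref 2 -> HIT, frames=[2,4] (faults so far: 3)
  step 7: ref 2 -> HIT, frames=[2,4] (faults so far: 3)
  step 8: ref 2 -> HIT, frames=[2,4] (faults so far: 3)
  step 9: ref 2 -> HIT, frames=[2,4] (faults so far: 3)
  step 10: ref 2 -> HIT, frames=[2,4] (faults so far: 3)
  step 11: ref 2 -> HIT, frames=[2,4] (faults so far: 3)
  step 12: ref 2 -> HIT, frames=[2,4] (faults so far: 3)
  Optimal total faults: 3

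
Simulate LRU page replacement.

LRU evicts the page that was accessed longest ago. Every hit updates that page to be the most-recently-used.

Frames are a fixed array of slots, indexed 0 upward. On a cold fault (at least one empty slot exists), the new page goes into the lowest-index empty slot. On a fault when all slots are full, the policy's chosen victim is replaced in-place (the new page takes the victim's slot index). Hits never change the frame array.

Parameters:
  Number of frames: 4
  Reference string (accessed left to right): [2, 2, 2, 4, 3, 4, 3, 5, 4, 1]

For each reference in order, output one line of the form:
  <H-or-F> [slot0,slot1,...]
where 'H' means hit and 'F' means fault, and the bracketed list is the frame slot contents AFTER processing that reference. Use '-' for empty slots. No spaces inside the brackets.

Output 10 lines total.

F [2,-,-,-]
H [2,-,-,-]
H [2,-,-,-]
F [2,4,-,-]
F [2,4,3,-]
H [2,4,3,-]
H [2,4,3,-]
F [2,4,3,5]
H [2,4,3,5]
F [1,4,3,5]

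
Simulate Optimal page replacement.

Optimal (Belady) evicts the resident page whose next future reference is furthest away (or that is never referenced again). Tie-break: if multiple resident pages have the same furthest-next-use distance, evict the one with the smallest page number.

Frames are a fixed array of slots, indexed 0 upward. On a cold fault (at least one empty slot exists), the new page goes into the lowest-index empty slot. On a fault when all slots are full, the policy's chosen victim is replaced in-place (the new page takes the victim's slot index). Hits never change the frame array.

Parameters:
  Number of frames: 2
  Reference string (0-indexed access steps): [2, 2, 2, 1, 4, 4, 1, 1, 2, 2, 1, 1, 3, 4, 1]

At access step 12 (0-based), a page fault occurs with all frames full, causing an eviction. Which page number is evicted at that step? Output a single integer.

Answer: 2

Derivation:
Step 0: ref 2 -> FAULT, frames=[2,-]
Step 1: ref 2 -> HIT, frames=[2,-]
Step 2: ref 2 -> HIT, frames=[2,-]
Step 3: ref 1 -> FAULT, frames=[2,1]
Step 4: ref 4 -> FAULT, evict 2, frames=[4,1]
Step 5: ref 4 -> HIT, frames=[4,1]
Step 6: ref 1 -> HIT, frames=[4,1]
Step 7: ref 1 -> HIT, frames=[4,1]
Step 8: ref 2 -> FAULT, evict 4, frames=[2,1]
Step 9: ref 2 -> HIT, frames=[2,1]
Step 10: ref 1 -> HIT, frames=[2,1]
Step 11: ref 1 -> HIT, frames=[2,1]
Step 12: ref 3 -> FAULT, evict 2, frames=[3,1]
At step 12: evicted page 2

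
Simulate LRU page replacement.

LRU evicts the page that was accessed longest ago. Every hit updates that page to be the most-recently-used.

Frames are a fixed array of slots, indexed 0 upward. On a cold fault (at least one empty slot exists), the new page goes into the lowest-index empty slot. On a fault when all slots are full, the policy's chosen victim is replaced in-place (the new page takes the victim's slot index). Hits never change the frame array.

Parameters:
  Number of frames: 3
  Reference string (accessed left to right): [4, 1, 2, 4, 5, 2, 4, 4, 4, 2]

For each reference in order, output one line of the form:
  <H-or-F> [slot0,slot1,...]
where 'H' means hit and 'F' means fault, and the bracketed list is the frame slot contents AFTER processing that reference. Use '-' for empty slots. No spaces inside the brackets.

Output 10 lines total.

F [4,-,-]
F [4,1,-]
F [4,1,2]
H [4,1,2]
F [4,5,2]
H [4,5,2]
H [4,5,2]
H [4,5,2]
H [4,5,2]
H [4,5,2]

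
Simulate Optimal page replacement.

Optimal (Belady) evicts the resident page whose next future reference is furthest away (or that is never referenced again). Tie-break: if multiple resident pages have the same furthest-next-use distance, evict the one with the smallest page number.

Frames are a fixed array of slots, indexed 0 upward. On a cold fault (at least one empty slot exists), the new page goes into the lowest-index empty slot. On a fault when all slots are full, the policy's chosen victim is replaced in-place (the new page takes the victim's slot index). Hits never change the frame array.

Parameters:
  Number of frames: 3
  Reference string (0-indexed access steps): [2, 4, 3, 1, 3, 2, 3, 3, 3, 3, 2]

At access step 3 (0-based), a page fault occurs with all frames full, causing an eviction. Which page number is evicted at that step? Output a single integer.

Step 0: ref 2 -> FAULT, frames=[2,-,-]
Step 1: ref 4 -> FAULT, frames=[2,4,-]
Step 2: ref 3 -> FAULT, frames=[2,4,3]
Step 3: ref 1 -> FAULT, evict 4, frames=[2,1,3]
At step 3: evicted page 4

Answer: 4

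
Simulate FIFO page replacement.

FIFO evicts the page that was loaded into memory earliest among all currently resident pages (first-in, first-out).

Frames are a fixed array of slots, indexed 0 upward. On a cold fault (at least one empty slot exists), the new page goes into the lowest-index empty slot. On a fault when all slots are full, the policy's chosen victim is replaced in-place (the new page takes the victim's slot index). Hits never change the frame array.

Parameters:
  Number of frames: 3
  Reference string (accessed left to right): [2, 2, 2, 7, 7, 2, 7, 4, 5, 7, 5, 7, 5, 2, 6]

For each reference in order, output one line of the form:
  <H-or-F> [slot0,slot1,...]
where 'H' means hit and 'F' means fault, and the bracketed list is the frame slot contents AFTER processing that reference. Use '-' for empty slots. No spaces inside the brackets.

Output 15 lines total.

F [2,-,-]
H [2,-,-]
H [2,-,-]
F [2,7,-]
H [2,7,-]
H [2,7,-]
H [2,7,-]
F [2,7,4]
F [5,7,4]
H [5,7,4]
H [5,7,4]
H [5,7,4]
H [5,7,4]
F [5,2,4]
F [5,2,6]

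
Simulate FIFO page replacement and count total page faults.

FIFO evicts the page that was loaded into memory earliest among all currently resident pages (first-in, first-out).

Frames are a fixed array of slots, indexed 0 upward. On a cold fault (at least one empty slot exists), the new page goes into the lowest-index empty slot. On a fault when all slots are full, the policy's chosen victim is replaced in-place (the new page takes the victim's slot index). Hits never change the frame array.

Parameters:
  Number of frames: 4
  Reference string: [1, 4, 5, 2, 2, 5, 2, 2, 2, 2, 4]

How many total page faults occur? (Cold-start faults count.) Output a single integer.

Step 0: ref 1 → FAULT, frames=[1,-,-,-]
Step 1: ref 4 → FAULT, frames=[1,4,-,-]
Step 2: ref 5 → FAULT, frames=[1,4,5,-]
Step 3: ref 2 → FAULT, frames=[1,4,5,2]
Step 4: ref 2 → HIT, frames=[1,4,5,2]
Step 5: ref 5 → HIT, frames=[1,4,5,2]
Step 6: ref 2 → HIT, frames=[1,4,5,2]
Step 7: ref 2 → HIT, frames=[1,4,5,2]
Step 8: ref 2 → HIT, frames=[1,4,5,2]
Step 9: ref 2 → HIT, frames=[1,4,5,2]
Step 10: ref 4 → HIT, frames=[1,4,5,2]
Total faults: 4

Answer: 4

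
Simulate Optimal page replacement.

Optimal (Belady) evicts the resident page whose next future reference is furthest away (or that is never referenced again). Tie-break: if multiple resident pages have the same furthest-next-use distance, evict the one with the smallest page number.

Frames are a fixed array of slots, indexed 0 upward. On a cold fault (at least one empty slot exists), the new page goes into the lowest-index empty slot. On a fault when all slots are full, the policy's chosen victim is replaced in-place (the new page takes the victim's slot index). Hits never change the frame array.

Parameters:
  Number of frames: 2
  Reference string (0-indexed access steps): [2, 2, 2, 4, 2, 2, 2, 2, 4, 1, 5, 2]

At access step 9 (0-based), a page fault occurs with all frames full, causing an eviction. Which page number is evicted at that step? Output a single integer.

Step 0: ref 2 -> FAULT, frames=[2,-]
Step 1: ref 2 -> HIT, frames=[2,-]
Step 2: ref 2 -> HIT, frames=[2,-]
Step 3: ref 4 -> FAULT, frames=[2,4]
Step 4: ref 2 -> HIT, frames=[2,4]
Step 5: ref 2 -> HIT, frames=[2,4]
Step 6: ref 2 -> HIT, frames=[2,4]
Step 7: ref 2 -> HIT, frames=[2,4]
Step 8: ref 4 -> HIT, frames=[2,4]
Step 9: ref 1 -> FAULT, evict 4, frames=[2,1]
At step 9: evicted page 4

Answer: 4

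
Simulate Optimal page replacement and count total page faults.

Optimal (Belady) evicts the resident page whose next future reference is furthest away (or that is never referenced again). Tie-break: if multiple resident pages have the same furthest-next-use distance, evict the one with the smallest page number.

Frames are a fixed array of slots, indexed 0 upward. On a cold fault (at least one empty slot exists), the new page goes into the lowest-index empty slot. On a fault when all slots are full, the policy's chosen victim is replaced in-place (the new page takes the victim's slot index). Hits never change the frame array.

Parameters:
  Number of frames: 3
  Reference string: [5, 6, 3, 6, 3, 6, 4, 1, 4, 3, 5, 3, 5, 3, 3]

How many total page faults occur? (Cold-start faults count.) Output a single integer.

Step 0: ref 5 → FAULT, frames=[5,-,-]
Step 1: ref 6 → FAULT, frames=[5,6,-]
Step 2: ref 3 → FAULT, frames=[5,6,3]
Step 3: ref 6 → HIT, frames=[5,6,3]
Step 4: ref 3 → HIT, frames=[5,6,3]
Step 5: ref 6 → HIT, frames=[5,6,3]
Step 6: ref 4 → FAULT (evict 6), frames=[5,4,3]
Step 7: ref 1 → FAULT (evict 5), frames=[1,4,3]
Step 8: ref 4 → HIT, frames=[1,4,3]
Step 9: ref 3 → HIT, frames=[1,4,3]
Step 10: ref 5 → FAULT (evict 1), frames=[5,4,3]
Step 11: ref 3 → HIT, frames=[5,4,3]
Step 12: ref 5 → HIT, frames=[5,4,3]
Step 13: ref 3 → HIT, frames=[5,4,3]
Step 14: ref 3 → HIT, frames=[5,4,3]
Total faults: 6

Answer: 6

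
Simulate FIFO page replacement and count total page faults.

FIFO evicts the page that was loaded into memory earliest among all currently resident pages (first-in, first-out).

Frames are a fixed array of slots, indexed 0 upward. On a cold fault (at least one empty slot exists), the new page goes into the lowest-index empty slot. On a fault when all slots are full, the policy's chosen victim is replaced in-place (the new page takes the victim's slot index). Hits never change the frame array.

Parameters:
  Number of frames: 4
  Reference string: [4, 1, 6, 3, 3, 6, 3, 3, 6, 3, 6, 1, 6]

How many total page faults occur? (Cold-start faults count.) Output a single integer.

Answer: 4

Derivation:
Step 0: ref 4 → FAULT, frames=[4,-,-,-]
Step 1: ref 1 → FAULT, frames=[4,1,-,-]
Step 2: ref 6 → FAULT, frames=[4,1,6,-]
Step 3: ref 3 → FAULT, frames=[4,1,6,3]
Step 4: ref 3 → HIT, frames=[4,1,6,3]
Step 5: ref 6 → HIT, frames=[4,1,6,3]
Step 6: ref 3 → HIT, frames=[4,1,6,3]
Step 7: ref 3 → HIT, frames=[4,1,6,3]
Step 8: ref 6 → HIT, frames=[4,1,6,3]
Step 9: ref 3 → HIT, frames=[4,1,6,3]
Step 10: ref 6 → HIT, frames=[4,1,6,3]
Step 11: ref 1 → HIT, frames=[4,1,6,3]
Step 12: ref 6 → HIT, frames=[4,1,6,3]
Total faults: 4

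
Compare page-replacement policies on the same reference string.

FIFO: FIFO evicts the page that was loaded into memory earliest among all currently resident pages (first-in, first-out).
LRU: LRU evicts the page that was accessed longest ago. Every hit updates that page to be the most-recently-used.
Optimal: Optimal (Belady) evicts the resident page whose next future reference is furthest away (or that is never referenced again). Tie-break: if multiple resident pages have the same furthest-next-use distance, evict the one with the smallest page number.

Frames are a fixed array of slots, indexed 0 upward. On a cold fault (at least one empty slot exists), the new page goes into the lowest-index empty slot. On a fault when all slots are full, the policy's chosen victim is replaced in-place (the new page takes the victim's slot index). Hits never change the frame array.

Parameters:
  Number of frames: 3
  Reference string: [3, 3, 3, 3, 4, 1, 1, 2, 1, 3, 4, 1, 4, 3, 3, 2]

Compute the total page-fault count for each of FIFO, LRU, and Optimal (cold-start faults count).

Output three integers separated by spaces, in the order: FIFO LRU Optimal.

--- FIFO ---
  step 0: ref 3 -> FAULT, frames=[3,-,-] (faults so far: 1)
  step 1: ref 3 -> HIT, frames=[3,-,-] (faults so far: 1)
  step 2: ref 3 -> HIT, frames=[3,-,-] (faults so far: 1)
  step 3: ref 3 -> HIT, frames=[3,-,-] (faults so far: 1)
  step 4: ref 4 -> FAULT, frames=[3,4,-] (faults so far: 2)
  step 5: ref 1 -> FAULT, frames=[3,4,1] (faults so far: 3)
  step 6: ref 1 -> HIT, frames=[3,4,1] (faults so far: 3)
  step 7: ref 2 -> FAULT, evict 3, frames=[2,4,1] (faults so far: 4)
  step 8: ref 1 -> HIT, frames=[2,4,1] (faults so far: 4)
  step 9: ref 3 -> FAULT, evict 4, frames=[2,3,1] (faults so far: 5)
  step 10: ref 4 -> FAULT, evict 1, frames=[2,3,4] (faults so far: 6)
  step 11: ref 1 -> FAULT, evict 2, frames=[1,3,4] (faults so far: 7)
  step 12: ref 4 -> HIT, frames=[1,3,4] (faults so far: 7)
  step 13: ref 3 -> HIT, frames=[1,3,4] (faults so far: 7)
  step 14: ref 3 -> HIT, frames=[1,3,4] (faults so far: 7)
  step 15: ref 2 -> FAULT, evict 3, frames=[1,2,4] (faults so far: 8)
  FIFO total faults: 8
--- LRU ---
  step 0: ref 3 -> FAULT, frames=[3,-,-] (faults so far: 1)
  step 1: ref 3 -> HIT, frames=[3,-,-] (faults so far: 1)
  step 2: ref 3 -> HIT, frames=[3,-,-] (faults so far: 1)
  step 3: ref 3 -> HIT, frames=[3,-,-] (faults so far: 1)
  step 4: ref 4 -> FAULT, frames=[3,4,-] (faults so far: 2)
  step 5: ref 1 -> FAULT, frames=[3,4,1] (faults so far: 3)
  step 6: ref 1 -> HIT, frames=[3,4,1] (faults so far: 3)
  step 7: ref 2 -> FAULT, evict 3, frames=[2,4,1] (faults so far: 4)
  step 8: ref 1 -> HIT, frames=[2,4,1] (faults so far: 4)
  step 9: ref 3 -> FAULT, evict 4, frames=[2,3,1] (faults so far: 5)
  step 10: ref 4 -> FAULT, evict 2, frames=[4,3,1] (faults so far: 6)
  step 11: ref 1 -> HIT, frames=[4,3,1] (faults so far: 6)
  step 12: ref 4 -> HIT, frames=[4,3,1] (faults so far: 6)
  step 13: ref 3 -> HIT, frames=[4,3,1] (faults so far: 6)
  step 14: ref 3 -> HIT, frames=[4,3,1] (faults so far: 6)
  step 15: ref 2 -> FAULT, evict 1, frames=[4,3,2] (faults so far: 7)
  LRU total faults: 7
--- Optimal ---
  step 0: ref 3 -> FAULT, frames=[3,-,-] (faults so far: 1)
  step 1: ref 3 -> HIT, frames=[3,-,-] (faults so far: 1)
  step 2: ref 3 -> HIT, frames=[3,-,-] (faults so far: 1)
  step 3: ref 3 -> HIT, frames=[3,-,-] (faults so far: 1)
  step 4: ref 4 -> FAULT, frames=[3,4,-] (faults so far: 2)
  step 5: ref 1 -> FAULT, frames=[3,4,1] (faults so far: 3)
  step 6: ref 1 -> HIT, frames=[3,4,1] (faults so far: 3)
  step 7: ref 2 -> FAULT, evict 4, frames=[3,2,1] (faults so far: 4)
  step 8: ref 1 -> HIT, frames=[3,2,1] (faults so far: 4)
  step 9: ref 3 -> HIT, frames=[3,2,1] (faults so far: 4)
  step 10: ref 4 -> FAULT, evict 2, frames=[3,4,1] (faults so far: 5)
  step 11: ref 1 -> HIT, frames=[3,4,1] (faults so far: 5)
  step 12: ref 4 -> HIT, frames=[3,4,1] (faults so far: 5)
  step 13: ref 3 -> HIT, frames=[3,4,1] (faults so far: 5)
  step 14: ref 3 -> HIT, frames=[3,4,1] (faults so far: 5)
  step 15: ref 2 -> FAULT, evict 1, frames=[3,4,2] (faults so far: 6)
  Optimal total faults: 6

Answer: 8 7 6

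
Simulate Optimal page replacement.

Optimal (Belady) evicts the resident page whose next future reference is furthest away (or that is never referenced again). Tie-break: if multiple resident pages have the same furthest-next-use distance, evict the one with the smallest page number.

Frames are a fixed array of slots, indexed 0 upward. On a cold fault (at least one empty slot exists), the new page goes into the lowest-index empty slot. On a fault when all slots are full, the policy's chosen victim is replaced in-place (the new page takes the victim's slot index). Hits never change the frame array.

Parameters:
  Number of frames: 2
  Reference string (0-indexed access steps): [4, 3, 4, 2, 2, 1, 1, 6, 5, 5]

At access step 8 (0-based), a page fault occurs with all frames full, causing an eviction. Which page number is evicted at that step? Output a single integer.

Answer: 4

Derivation:
Step 0: ref 4 -> FAULT, frames=[4,-]
Step 1: ref 3 -> FAULT, frames=[4,3]
Step 2: ref 4 -> HIT, frames=[4,3]
Step 3: ref 2 -> FAULT, evict 3, frames=[4,2]
Step 4: ref 2 -> HIT, frames=[4,2]
Step 5: ref 1 -> FAULT, evict 2, frames=[4,1]
Step 6: ref 1 -> HIT, frames=[4,1]
Step 7: ref 6 -> FAULT, evict 1, frames=[4,6]
Step 8: ref 5 -> FAULT, evict 4, frames=[5,6]
At step 8: evicted page 4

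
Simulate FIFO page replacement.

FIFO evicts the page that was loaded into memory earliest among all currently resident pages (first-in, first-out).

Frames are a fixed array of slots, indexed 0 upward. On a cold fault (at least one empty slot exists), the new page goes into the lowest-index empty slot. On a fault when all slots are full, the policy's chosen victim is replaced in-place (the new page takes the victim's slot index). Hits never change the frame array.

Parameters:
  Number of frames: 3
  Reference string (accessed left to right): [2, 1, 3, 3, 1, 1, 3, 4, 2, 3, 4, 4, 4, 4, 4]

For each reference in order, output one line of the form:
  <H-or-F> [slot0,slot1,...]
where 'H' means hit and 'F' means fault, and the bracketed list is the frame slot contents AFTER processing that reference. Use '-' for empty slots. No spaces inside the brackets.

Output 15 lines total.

F [2,-,-]
F [2,1,-]
F [2,1,3]
H [2,1,3]
H [2,1,3]
H [2,1,3]
H [2,1,3]
F [4,1,3]
F [4,2,3]
H [4,2,3]
H [4,2,3]
H [4,2,3]
H [4,2,3]
H [4,2,3]
H [4,2,3]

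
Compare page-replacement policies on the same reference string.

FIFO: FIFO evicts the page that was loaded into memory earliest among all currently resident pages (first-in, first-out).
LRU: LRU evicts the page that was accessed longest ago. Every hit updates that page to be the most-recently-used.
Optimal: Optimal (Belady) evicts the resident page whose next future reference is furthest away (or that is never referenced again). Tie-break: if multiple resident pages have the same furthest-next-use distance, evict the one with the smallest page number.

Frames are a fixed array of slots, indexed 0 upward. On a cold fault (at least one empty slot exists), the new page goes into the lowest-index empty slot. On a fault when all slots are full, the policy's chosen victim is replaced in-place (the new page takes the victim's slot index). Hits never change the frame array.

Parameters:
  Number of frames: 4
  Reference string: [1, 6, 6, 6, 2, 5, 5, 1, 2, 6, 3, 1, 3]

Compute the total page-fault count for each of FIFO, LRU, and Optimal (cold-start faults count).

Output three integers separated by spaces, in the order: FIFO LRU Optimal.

--- FIFO ---
  step 0: ref 1 -> FAULT, frames=[1,-,-,-] (faults so far: 1)
  step 1: ref 6 -> FAULT, frames=[1,6,-,-] (faults so far: 2)
  step 2: ref 6 -> HIT, frames=[1,6,-,-] (faults so far: 2)
  step 3: ref 6 -> HIT, frames=[1,6,-,-] (faults so far: 2)
  step 4: ref 2 -> FAULT, frames=[1,6,2,-] (faults so far: 3)
  step 5: ref 5 -> FAULT, frames=[1,6,2,5] (faults so far: 4)
  step 6: ref 5 -> HIT, frames=[1,6,2,5] (faults so far: 4)
  step 7: ref 1 -> HIT, frames=[1,6,2,5] (faults so far: 4)
  step 8: ref 2 -> HIT, frames=[1,6,2,5] (faults so far: 4)
  step 9: ref 6 -> HIT, frames=[1,6,2,5] (faults so far: 4)
  step 10: ref 3 -> FAULT, evict 1, frames=[3,6,2,5] (faults so far: 5)
  step 11: ref 1 -> FAULT, evict 6, frames=[3,1,2,5] (faults so far: 6)
  step 12: ref 3 -> HIT, frames=[3,1,2,5] (faults so far: 6)
  FIFO total faults: 6
--- LRU ---
  step 0: ref 1 -> FAULT, frames=[1,-,-,-] (faults so far: 1)
  step 1: ref 6 -> FAULT, frames=[1,6,-,-] (faults so far: 2)
  step 2: ref 6 -> HIT, frames=[1,6,-,-] (faults so far: 2)
  step 3: ref 6 -> HIT, frames=[1,6,-,-] (faults so far: 2)
  step 4: ref 2 -> FAULT, frames=[1,6,2,-] (faults so far: 3)
  step 5: ref 5 -> FAULT, frames=[1,6,2,5] (faults so far: 4)
  step 6: ref 5 -> HIT, frames=[1,6,2,5] (faults so far: 4)
  step 7: ref 1 -> HIT, frames=[1,6,2,5] (faults so far: 4)
  step 8: ref 2 -> HIT, frames=[1,6,2,5] (faults so far: 4)
  step 9: ref 6 -> HIT, frames=[1,6,2,5] (faults so far: 4)
  step 10: ref 3 -> FAULT, evict 5, frames=[1,6,2,3] (faults so far: 5)
  step 11: ref 1 -> HIT, frames=[1,6,2,3] (faults so far: 5)
  step 12: ref 3 -> HIT, frames=[1,6,2,3] (faults so far: 5)
  LRU total faults: 5
--- Optimal ---
  step 0: ref 1 -> FAULT, frames=[1,-,-,-] (faults so far: 1)
  step 1: ref 6 -> FAULT, frames=[1,6,-,-] (faults so far: 2)
  step 2: ref 6 -> HIT, frames=[1,6,-,-] (faults so far: 2)
  step 3: ref 6 -> HIT, frames=[1,6,-,-] (faults so far: 2)
  step 4: ref 2 -> FAULT, frames=[1,6,2,-] (faults so far: 3)
  step 5: ref 5 -> FAULT, frames=[1,6,2,5] (faults so far: 4)
  step 6: ref 5 -> HIT, frames=[1,6,2,5] (faults so far: 4)
  step 7: ref 1 -> HIT, frames=[1,6,2,5] (faults so far: 4)
  step 8: ref 2 -> HIT, frames=[1,6,2,5] (faults so far: 4)
  step 9: ref 6 -> HIT, frames=[1,6,2,5] (faults so far: 4)
  step 10: ref 3 -> FAULT, evict 2, frames=[1,6,3,5] (faults so far: 5)
  step 11: ref 1 -> HIT, frames=[1,6,3,5] (faults so far: 5)
  step 12: ref 3 -> HIT, frames=[1,6,3,5] (faults so far: 5)
  Optimal total faults: 5

Answer: 6 5 5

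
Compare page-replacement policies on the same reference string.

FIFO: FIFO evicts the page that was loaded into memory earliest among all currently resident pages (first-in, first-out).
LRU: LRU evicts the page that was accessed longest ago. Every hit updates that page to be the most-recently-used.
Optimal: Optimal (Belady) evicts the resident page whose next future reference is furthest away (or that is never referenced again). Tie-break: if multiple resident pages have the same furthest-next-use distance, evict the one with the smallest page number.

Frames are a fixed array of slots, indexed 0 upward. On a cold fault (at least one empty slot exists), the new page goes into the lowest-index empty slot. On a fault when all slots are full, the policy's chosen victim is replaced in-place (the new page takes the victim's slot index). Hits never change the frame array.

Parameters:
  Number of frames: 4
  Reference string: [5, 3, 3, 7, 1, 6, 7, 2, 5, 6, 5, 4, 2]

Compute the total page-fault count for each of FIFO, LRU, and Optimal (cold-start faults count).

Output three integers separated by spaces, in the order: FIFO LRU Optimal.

--- FIFO ---
  step 0: ref 5 -> FAULT, frames=[5,-,-,-] (faults so far: 1)
  step 1: ref 3 -> FAULT, frames=[5,3,-,-] (faults so far: 2)
  step 2: ref 3 -> HIT, frames=[5,3,-,-] (faults so far: 2)
  step 3: ref 7 -> FAULT, frames=[5,3,7,-] (faults so far: 3)
  step 4: ref 1 -> FAULT, frames=[5,3,7,1] (faults so far: 4)
  step 5: ref 6 -> FAULT, evict 5, frames=[6,3,7,1] (faults so far: 5)
  step 6: ref 7 -> HIT, frames=[6,3,7,1] (faults so far: 5)
  step 7: ref 2 -> FAULT, evict 3, frames=[6,2,7,1] (faults so far: 6)
  step 8: ref 5 -> FAULT, evict 7, frames=[6,2,5,1] (faults so far: 7)
  step 9: ref 6 -> HIT, frames=[6,2,5,1] (faults so far: 7)
  step 10: ref 5 -> HIT, frames=[6,2,5,1] (faults so far: 7)
  step 11: ref 4 -> FAULT, evict 1, frames=[6,2,5,4] (faults so far: 8)
  step 12: ref 2 -> HIT, frames=[6,2,5,4] (faults so far: 8)
  FIFO total faults: 8
--- LRU ---
  step 0: ref 5 -> FAULT, frames=[5,-,-,-] (faults so far: 1)
  step 1: ref 3 -> FAULT, frames=[5,3,-,-] (faults so far: 2)
  step 2: ref 3 -> HIT, frames=[5,3,-,-] (faults so far: 2)
  step 3: ref 7 -> FAULT, frames=[5,3,7,-] (faults so far: 3)
  step 4: ref 1 -> FAULT, frames=[5,3,7,1] (faults so far: 4)
  step 5: ref 6 -> FAULT, evict 5, frames=[6,3,7,1] (faults so far: 5)
  step 6: ref 7 -> HIT, frames=[6,3,7,1] (faults so far: 5)
  step 7: ref 2 -> FAULT, evict 3, frames=[6,2,7,1] (faults so far: 6)
  step 8: ref 5 -> FAULT, evict 1, frames=[6,2,7,5] (faults so far: 7)
  step 9: ref 6 -> HIT, frames=[6,2,7,5] (faults so far: 7)
  step 10: ref 5 -> HIT, frames=[6,2,7,5] (faults so far: 7)
  step 11: ref 4 -> FAULT, evict 7, frames=[6,2,4,5] (faults so far: 8)
  step 12: ref 2 -> HIT, frames=[6,2,4,5] (faults so far: 8)
  LRU total faults: 8
--- Optimal ---
  step 0: ref 5 -> FAULT, frames=[5,-,-,-] (faults so far: 1)
  step 1: ref 3 -> FAULT, frames=[5,3,-,-] (faults so far: 2)
  step 2: ref 3 -> HIT, frames=[5,3,-,-] (faults so far: 2)
  step 3: ref 7 -> FAULT, frames=[5,3,7,-] (faults so far: 3)
  step 4: ref 1 -> FAULT, frames=[5,3,7,1] (faults so far: 4)
  step 5: ref 6 -> FAULT, evict 1, frames=[5,3,7,6] (faults so far: 5)
  step 6: ref 7 -> HIT, frames=[5,3,7,6] (faults so far: 5)
  step 7: ref 2 -> FAULT, evict 3, frames=[5,2,7,6] (faults so far: 6)
  step 8: ref 5 -> HIT, frames=[5,2,7,6] (faults so far: 6)
  step 9: ref 6 -> HIT, frames=[5,2,7,6] (faults so far: 6)
  step 10: ref 5 -> HIT, frames=[5,2,7,6] (faults so far: 6)
  step 11: ref 4 -> FAULT, evict 5, frames=[4,2,7,6] (faults so far: 7)
  step 12: ref 2 -> HIT, frames=[4,2,7,6] (faults so far: 7)
  Optimal total faults: 7

Answer: 8 8 7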